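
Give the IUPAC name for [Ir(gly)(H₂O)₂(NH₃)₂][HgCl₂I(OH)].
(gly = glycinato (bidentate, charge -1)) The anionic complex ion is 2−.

Both ions are complex: the cation is named first with the plain metal name, the anion second with the -ate form; each ion's ligands are alphabetised independently.
The complex anion is given as 2−; its ligand charges sum to -4, so Hg = +2.
A 1:1 salt means the cation carries the equal and opposite charge, 2+.
Cation: ligand charges sum to -1; for the ion to be 2+, Ir = +3.

diamminediaqua(glycinato)iridium(III) dichlorohydroxoiodomercurate(II)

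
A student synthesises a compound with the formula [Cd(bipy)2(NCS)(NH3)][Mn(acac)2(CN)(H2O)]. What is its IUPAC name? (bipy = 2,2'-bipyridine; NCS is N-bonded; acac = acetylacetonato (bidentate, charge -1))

Both ions are complex: the cation is named first with the plain metal name, the anion second with the -ate form; each ion's ligands are alphabetised independently.
Cadmium is always +2 in its complexes; the cation's ligand charges sum to -1, so the complex cation is 1+.
A 1:1 salt means the anion carries the equal and opposite charge, 1−.
Anion: ligand charges sum to -3; for the ion to be 1−, Mn = +2.

amminebis(2,2'-bipyridine)isothiocyanatocadmium(II) bis(acetylacetonato)aquacyanomanganate(II)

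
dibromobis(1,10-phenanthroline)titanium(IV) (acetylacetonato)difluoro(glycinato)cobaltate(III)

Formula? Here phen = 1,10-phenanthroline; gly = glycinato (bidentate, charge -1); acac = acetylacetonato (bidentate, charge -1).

Cation [Ti…]: ligand charges -2, Ti(IV) ⇒ ion charge 2+.
Anion [Co…]: ligand charges -4, Co(III) ⇒ ion charge 1−.

[TiBr2(phen)2][Co(acac)F2(gly)]2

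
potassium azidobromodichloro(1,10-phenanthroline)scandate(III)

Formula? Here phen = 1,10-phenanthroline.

K[ScBrCl2(N3)(phen)]

Ligands: 1 bromo (Br, -1), 1 1,10-phenanthroline (phen, neutral), 2 chloro (Cl, -1), 1 azido (N3, -1). Ligand charge sum = -4.
Charge balance with potassium (+1) requires 1 complex ion per 1 potassium.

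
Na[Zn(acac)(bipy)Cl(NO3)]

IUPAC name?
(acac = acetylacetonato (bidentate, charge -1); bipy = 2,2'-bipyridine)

The 1 sodium counter-ion carries a total charge of +1, so each complex ion is 1−.
Ligand charges: 1×chloro (-1 each), 1×acetylacetonato (-1 each), 1×2,2'-bipyridine (neutral), 1×nitrato (-1 each); total -3. So Zn + (-3) = 1−, giving Zn = +2.
Ligands are named alphabetically: acetylacetonato before bipyridine before chloro before nitrato.
The complex ion is anionic, so zinc takes the -ate form zincate(II).

sodium (acetylacetonato)(2,2'-bipyridine)chloronitratozincate(II)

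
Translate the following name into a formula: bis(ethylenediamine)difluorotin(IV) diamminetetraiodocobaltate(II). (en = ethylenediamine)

[Sn(en)2F2][CoI4(NH3)2]

Cation [Sn…]: ligand charges -2, Sn(IV) ⇒ ion charge 2+.
Anion [Co…]: ligand charges -4, Co(II) ⇒ ion charge 2−.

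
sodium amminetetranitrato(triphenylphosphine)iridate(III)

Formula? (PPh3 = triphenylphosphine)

Ligands: 1 ammine (NH3, neutral), 1 triphenylphosphine (PPh3, neutral), 4 nitrato (NO3, -1). Ligand charge sum = -4.
Charge balance with sodium (+1) requires 1 complex ion per 1 sodium.

Na[Ir(NH3)(NO3)4(PPh3)]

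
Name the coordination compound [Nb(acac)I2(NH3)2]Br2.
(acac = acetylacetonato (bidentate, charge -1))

(acetylacetonato)diamminediiodoniobium(V) bromide

The 2 bromide counter-ions carry a total charge of -2, so each complex ion is 2+.
Ligand charges: 1×acetylacetonato (-1 each), 2×iodo (-1 each), 2×ammine (neutral); total -3. So Nb + (-3) = 2+, giving Nb = +5.
Ligands are named alphabetically: acetylacetonato before ammine before iodo.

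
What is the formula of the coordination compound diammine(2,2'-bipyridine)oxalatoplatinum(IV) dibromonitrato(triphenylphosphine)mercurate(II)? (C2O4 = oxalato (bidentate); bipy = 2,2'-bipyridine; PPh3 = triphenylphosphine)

Cation [Pt…]: ligand charges -2, Pt(IV) ⇒ ion charge 2+.
Anion [Hg…]: ligand charges -3, Hg(II) ⇒ ion charge 1−.

[Pt(bipy)(C2O4)(NH3)2][HgBr2(NO3)(PPh3)]2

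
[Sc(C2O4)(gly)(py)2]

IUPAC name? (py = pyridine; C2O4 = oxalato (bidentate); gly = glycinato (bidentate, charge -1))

(glycinato)oxalatobis(pyridine)scandium(III)

There is no counter-ion, so the complex is neutral overall.
Ligand charges: 2×pyridine (neutral), 1×oxalato (-2 each), 1×glycinato (-1 each); total -3. So Sc + (-3) = 0, giving Sc = +3.
Ligands are named alphabetically: glycinato before oxalato before pyridine.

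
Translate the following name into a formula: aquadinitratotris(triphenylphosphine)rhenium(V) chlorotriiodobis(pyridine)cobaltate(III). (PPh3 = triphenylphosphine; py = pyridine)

Cation [Re…]: ligand charges -2, Re(V) ⇒ ion charge 3+.
Anion [Co…]: ligand charges -4, Co(III) ⇒ ion charge 1−.

[Re(H2O)(NO3)2(PPh3)3][CoClI3(py)2]3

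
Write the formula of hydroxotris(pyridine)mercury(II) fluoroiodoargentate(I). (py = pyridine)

Cation [Hg…]: ligand charges -1, Hg(II) ⇒ ion charge 1+.
Anion [Ag…]: ligand charges -2, Ag(I) ⇒ ion charge 1−.

[Hg(OH)(py)3][AgFI]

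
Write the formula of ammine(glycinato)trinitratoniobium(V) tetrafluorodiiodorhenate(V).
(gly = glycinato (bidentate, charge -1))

Cation [Nb…]: ligand charges -4, Nb(V) ⇒ ion charge 1+.
Anion [Re…]: ligand charges -6, Re(V) ⇒ ion charge 1−.

[Nb(gly)(NH3)(NO3)3][ReF4I2]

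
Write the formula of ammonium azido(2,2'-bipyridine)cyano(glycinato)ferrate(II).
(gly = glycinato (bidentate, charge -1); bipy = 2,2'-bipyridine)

NH4[Fe(bipy)(CN)(gly)(N3)]

Ligands: 1 cyano (CN, -1), 1 glycinato (gly, -1), 1 2,2'-bipyridine (bipy, neutral), 1 azido (N3, -1). Ligand charge sum = -3.
Charge balance with ammonium (+1) requires 1 complex ion per 1 ammonium.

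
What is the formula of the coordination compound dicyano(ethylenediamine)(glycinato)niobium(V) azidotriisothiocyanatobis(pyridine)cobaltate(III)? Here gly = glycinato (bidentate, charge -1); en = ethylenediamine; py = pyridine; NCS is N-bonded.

Cation [Nb…]: ligand charges -3, Nb(V) ⇒ ion charge 2+.
Anion [Co…]: ligand charges -4, Co(III) ⇒ ion charge 1−.
One 2+ cation requires 2 of the 1− anion.

[Nb(CN)2(en)(gly)][Co(N3)(NCS)3(py)2]2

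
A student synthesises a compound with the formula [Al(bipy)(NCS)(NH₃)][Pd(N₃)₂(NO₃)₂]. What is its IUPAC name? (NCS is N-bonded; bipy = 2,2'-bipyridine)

Both ions are complex: the cation is named first with the plain metal name, the anion second with the -ate form; each ion's ligands are alphabetised independently.
Aluminium is always +3 in its complexes; the cation's ligand charges sum to -1, so the complex cation is 2+.
A 1:1 salt means the anion carries the equal and opposite charge, 2−.
Anion: ligand charges sum to -4; for the ion to be 2−, Pd = +2.

ammine(2,2'-bipyridine)isothiocyanatoaluminium(III) diazidodinitratopalladate(II)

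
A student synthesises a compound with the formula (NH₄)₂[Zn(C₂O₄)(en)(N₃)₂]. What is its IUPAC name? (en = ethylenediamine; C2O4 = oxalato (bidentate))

The 2 ammonium counter-ions carry a total charge of +2, so each complex ion is 2−.
Ligand charges: 2×azido (-1 each), 1×ethylenediamine (neutral), 1×oxalato (-2 each); total -4. So Zn + (-4) = 2−, giving Zn = +2.
Ligands are named alphabetically: azido before ethylenediamine before oxalato.
The complex ion is anionic, so zinc takes the -ate form zincate(II).

ammonium diazido(ethylenediamine)oxalatozincate(II)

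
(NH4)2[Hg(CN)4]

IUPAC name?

The 2 ammonium counter-ions carry a total charge of +2, so each complex ion is 2−.
Ligand charges: 4×cyano (-1 each); total -4. So Hg + (-4) = 2−, giving Hg = +2.
The complex ion is anionic, so mercury takes the -ate form mercurate(II).

ammonium tetracyanomercurate(II)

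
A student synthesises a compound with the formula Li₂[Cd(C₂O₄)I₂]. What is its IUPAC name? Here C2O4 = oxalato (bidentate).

lithium diiodooxalatocadmate(II)

The 2 lithium counter-ions carry a total charge of +2, so each complex ion is 2−.
Ligand charges: 1×oxalato (-2 each), 2×iodo (-1 each); total -4. So Cd + (-4) = 2−, giving Cd = +2.
The complex ion is anionic, so cadmium takes the -ate form cadmate(II).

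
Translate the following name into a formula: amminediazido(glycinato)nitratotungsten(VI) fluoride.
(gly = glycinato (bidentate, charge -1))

[W(gly)(N3)2(NH3)(NO3)]F2

Ligands: 2 azido (N3, -1), 1 glycinato (gly, -1), 1 nitrato (NO3, -1), 1 ammine (NH3, neutral). Ligand charge sum = -4.
Charge balance with fluoride (-1) requires 1 complex ion per 2 fluoride.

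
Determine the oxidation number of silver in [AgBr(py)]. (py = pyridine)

No counter-ion: the bracketed complex is neutral.
Ligand charges: 1×py neutral; 1×Br = -1; sum -1.
Ag + (-1) = 0 ⇒ Ag is +1.

+1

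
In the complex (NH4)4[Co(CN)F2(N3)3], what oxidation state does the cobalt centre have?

4 ammonium outside the brackets (+1 each) → the complex ion is 4−.
Ligand charges: 2×F = -2; 3×N3 = -3; 1×CN = -1; sum -6.
Co + (-6) = 4− ⇒ Co is +2.

+2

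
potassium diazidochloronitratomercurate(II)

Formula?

K2[HgCl(N3)2(NO3)]

Ligands: 1 chloro (Cl, -1), 2 azido (N3, -1), 1 nitrato (NO3, -1). Ligand charge sum = -4.
With Hg in oxidation state +2, the complex ion is [Hg...]^2−.
Charge balance with potassium (+1) requires 1 complex ion per 2 potassium.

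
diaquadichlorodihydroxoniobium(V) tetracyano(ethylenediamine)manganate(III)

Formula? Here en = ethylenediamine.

[NbCl2(H2O)2(OH)2][Mn(CN)4(en)]

Cation [Nb…]: ligand charges -4, Nb(V) ⇒ ion charge 1+.
Anion [Mn…]: ligand charges -4, Mn(III) ⇒ ion charge 1−.
One 1+ cation balances one 1− anion.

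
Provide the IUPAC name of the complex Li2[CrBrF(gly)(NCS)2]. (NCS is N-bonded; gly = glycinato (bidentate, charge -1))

The 2 lithium counter-ions carry a total charge of +2, so each complex ion is 2−.
Ligand charges: 2×isothiocyanato (-1 each), 1×glycinato (-1 each), 1×bromo (-1 each), 1×fluoro (-1 each); total -5. So Cr + (-5) = 2−, giving Cr = +3.
The complex ion is anionic, so chromium takes the -ate form chromate(III).

lithium bromofluoro(glycinato)diisothiocyanatochromate(III)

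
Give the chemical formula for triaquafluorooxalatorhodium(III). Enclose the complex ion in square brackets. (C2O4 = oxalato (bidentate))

Ligands: 3 aqua (H2O, neutral), 1 oxalato (C2O4, -2), 1 fluoro (F, -1). Ligand charge sum = -3.
With Rh in oxidation state +3, the complex ion is [Rh...].

[Rh(C2O4)F(H2O)3]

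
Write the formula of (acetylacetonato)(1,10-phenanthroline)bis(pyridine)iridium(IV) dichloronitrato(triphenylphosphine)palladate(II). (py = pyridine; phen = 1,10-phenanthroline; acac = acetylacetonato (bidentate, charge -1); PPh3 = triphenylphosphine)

[Ir(acac)(phen)(py)2][PdCl2(NO3)(PPh3)]3

Cation [Ir…]: ligand charges -1, Ir(IV) ⇒ ion charge 3+.
Anion [Pd…]: ligand charges -3, Pd(II) ⇒ ion charge 1−.
One 3+ cation requires 3 of the 1− anion.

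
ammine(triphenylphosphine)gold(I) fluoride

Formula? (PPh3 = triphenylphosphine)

[Au(NH3)(PPh3)]F

Ligands: 1 triphenylphosphine (PPh3, neutral), 1 ammine (NH3, neutral). Ligand charge sum = 0.
Charge balance with fluoride (-1) requires 1 complex ion per 1 fluoride.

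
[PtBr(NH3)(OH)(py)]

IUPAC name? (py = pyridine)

amminebromohydroxo(pyridine)platinum(II)

There is no counter-ion, so the complex is neutral overall.
Ligand charges: 1×pyridine (neutral), 1×hydroxo (-1 each), 1×bromo (-1 each), 1×ammine (neutral); total -2. So Pt + (-2) = 0, giving Pt = +2.
Ligands are named alphabetically: ammine before bromo before hydroxo before pyridine.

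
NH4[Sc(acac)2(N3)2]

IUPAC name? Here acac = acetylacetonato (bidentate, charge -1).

ammonium bis(acetylacetonato)diazidoscandate(III)

The 1 ammonium counter-ion carries a total charge of +1, so each complex ion is 1−.
Ligand charges: 2×azido (-1 each), 2×acetylacetonato (-1 each); total -4. So Sc + (-4) = 1−, giving Sc = +3.
Ligands are named alphabetically: acetylacetonato before azido.
The complex ion is anionic, so scandium takes the -ate form scandate(III).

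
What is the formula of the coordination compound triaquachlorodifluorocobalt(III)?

Ligands: 3 aqua (H2O, neutral), 1 chloro (Cl, -1), 2 fluoro (F, -1). Ligand charge sum = -3.
With Co in oxidation state +3, the complex ion is [Co...].

[CoClF2(H2O)3]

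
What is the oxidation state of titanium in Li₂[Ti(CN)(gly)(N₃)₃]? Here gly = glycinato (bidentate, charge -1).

2 lithium outside the brackets (+1 each) → the complex ion is 2−.
Ligand charges: 1×gly = -1; 1×CN = -1; 3×N3 = -3; sum -5.
Ti + (-5) = 2− ⇒ Ti is +3.

+3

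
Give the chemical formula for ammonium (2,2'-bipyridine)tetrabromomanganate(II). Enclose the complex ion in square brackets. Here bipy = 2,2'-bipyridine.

Ligands: 1 2,2'-bipyridine (bipy, neutral), 4 bromo (Br, -1). Ligand charge sum = -4.
Charge balance with ammonium (+1) requires 1 complex ion per 2 ammonium.

(NH4)2[Mn(bipy)Br4]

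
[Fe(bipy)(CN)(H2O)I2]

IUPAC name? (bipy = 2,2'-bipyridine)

aqua(2,2'-bipyridine)cyanodiiodoiron(III)

There is no counter-ion, so the complex is neutral overall.
Ligand charges: 1×2,2'-bipyridine (neutral), 2×iodo (-1 each), 1×cyano (-1 each), 1×aqua (neutral); total -3. So Fe + (-3) = 0, giving Fe = +3.
Ligands are named alphabetically: aqua before bipyridine before cyano before iodo.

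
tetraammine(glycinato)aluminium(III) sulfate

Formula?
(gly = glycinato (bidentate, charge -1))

[Al(gly)(NH3)4]SO4

Ligands: 1 glycinato (gly, -1), 4 ammine (NH3, neutral). Ligand charge sum = -1.
Charge balance with sulfate (-2) requires 1 complex ion per 1 sulfate.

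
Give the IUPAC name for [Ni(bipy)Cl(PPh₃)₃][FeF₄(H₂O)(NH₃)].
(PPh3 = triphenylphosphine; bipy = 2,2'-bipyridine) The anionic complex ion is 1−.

(2,2'-bipyridine)chlorotris(triphenylphosphine)nickel(II) ammineaquatetrafluoroferrate(III)

Both ions are complex: the cation is named first with the plain metal name, the anion second with the -ate form; each ion's ligands are alphabetised independently.
The complex anion is given as 1−; its ligand charges sum to -4, so Fe = +3.
A 1:1 salt means the cation carries the equal and opposite charge, 1+.
Cation: ligand charges sum to -1; for the ion to be 1+, Ni = +2.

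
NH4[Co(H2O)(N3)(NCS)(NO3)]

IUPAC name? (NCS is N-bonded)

The 1 ammonium counter-ion carries a total charge of +1, so each complex ion is 1−.
Ligand charges: 1×azido (-1 each), 1×aqua (neutral), 1×nitrato (-1 each), 1×isothiocyanato (-1 each); total -3. So Co + (-3) = 1−, giving Co = +2.
Ligands are named alphabetically: aqua before azido before isothiocyanato before nitrato.
The complex ion is anionic, so cobalt takes the -ate form cobaltate(II).

ammonium aquaazidoisothiocyanatonitratocobaltate(II)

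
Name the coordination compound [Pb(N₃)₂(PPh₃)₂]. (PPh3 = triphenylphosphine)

diazidobis(triphenylphosphine)lead(II)

There is no counter-ion, so the complex is neutral overall.
Ligand charges: 2×azido (-1 each), 2×triphenylphosphine (neutral); total -2. So Pb + (-2) = 0, giving Pb = +2.
Ligands are named alphabetically: azido before triphenylphosphine.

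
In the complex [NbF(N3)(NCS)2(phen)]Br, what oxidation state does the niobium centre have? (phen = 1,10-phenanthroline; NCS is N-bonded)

1 bromide outside the brackets (-1 each) → the complex ion is 1+.
Ligand charges: 1×phen neutral; 2×NCS = -2; 1×N3 = -1; 1×F = -1; sum -4.
Nb + (-4) = 1+ ⇒ Nb is +5.

+5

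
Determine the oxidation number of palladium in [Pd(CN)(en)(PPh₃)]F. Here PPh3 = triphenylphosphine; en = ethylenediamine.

1 fluoride outside the brackets (-1 each) → the complex ion is 1+.
Ligand charges: 1×CN = -1; 1×PPh3 neutral; 1×en neutral; sum -1.
Pd + (-1) = 1+ ⇒ Pd is +2.

+2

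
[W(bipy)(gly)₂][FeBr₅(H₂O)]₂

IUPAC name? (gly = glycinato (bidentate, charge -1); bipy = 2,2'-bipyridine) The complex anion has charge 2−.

(2,2'-bipyridine)bis(glycinato)tungsten(VI) aquapentabromoferrate(III)

The complex anion is given as 2−; its ligand charges sum to -5, so Fe = +3.
With 2 anions per cation, the cation must be 2×2 = 4+.
Cation: ligand charges sum to -2; for the ion to be 4+, W = +6.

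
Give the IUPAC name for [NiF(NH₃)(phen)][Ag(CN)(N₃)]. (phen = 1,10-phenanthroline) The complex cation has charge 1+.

amminefluoro(1,10-phenanthroline)nickel(II) azidocyanoargentate(I)

Both ions are complex: the cation is named first with the plain metal name, the anion second with the -ate form; each ion's ligands are alphabetised independently.
The complex cation is given as 1+; its ligand charges sum to -1, so Ni = +2.
A 1:1 salt means the anion carries the equal and opposite charge, 1−.
Anion: ligand charges sum to -2; for the ion to be 1−, Ag = +1.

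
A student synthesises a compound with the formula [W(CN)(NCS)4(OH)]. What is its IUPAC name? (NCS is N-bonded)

cyanohydroxotetraisothiocyanatotungsten(VI)

There is no counter-ion, so the complex is neutral overall.
Ligand charges: 1×hydroxo (-1 each), 4×isothiocyanato (-1 each), 1×cyano (-1 each); total -6. So W + (-6) = 0, giving W = +6.
Ligands are named alphabetically: cyano before hydroxo before isothiocyanato.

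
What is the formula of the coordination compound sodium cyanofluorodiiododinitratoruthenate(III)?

Ligands: 1 fluoro (F, -1), 2 iodo (I, -1), 1 cyano (CN, -1), 2 nitrato (NO3, -1). Ligand charge sum = -6.
With Ru in oxidation state +3, the complex ion is [Ru...]^3−.
Charge balance with sodium (+1) requires 1 complex ion per 3 sodium.

Na3[Ru(CN)FI2(NO3)2]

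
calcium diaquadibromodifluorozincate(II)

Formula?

Ca[ZnBr2F2(H2O)2]

Ligands: 2 aqua (H2O, neutral), 2 fluoro (F, -1), 2 bromo (Br, -1). Ligand charge sum = -4.
Charge balance with calcium (+2) requires 1 complex ion per 1 calcium.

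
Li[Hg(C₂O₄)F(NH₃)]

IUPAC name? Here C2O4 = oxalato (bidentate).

lithium amminefluorooxalatomercurate(II)

The 1 lithium counter-ion carries a total charge of +1, so each complex ion is 1−.
Ligand charges: 1×oxalato (-2 each), 1×fluoro (-1 each), 1×ammine (neutral); total -3. So Hg + (-3) = 1−, giving Hg = +2.
The complex ion is anionic, so mercury takes the -ate form mercurate(II).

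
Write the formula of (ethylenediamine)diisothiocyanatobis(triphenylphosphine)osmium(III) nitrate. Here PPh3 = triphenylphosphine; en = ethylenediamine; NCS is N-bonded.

[Os(en)(NCS)2(PPh3)2]NO3

Ligands: 2 triphenylphosphine (PPh3, neutral), 1 ethylenediamine (en, neutral), 2 isothiocyanato (NCS, -1). Ligand charge sum = -2.
Charge balance with nitrate (-1) requires 1 complex ion per 1 nitrate.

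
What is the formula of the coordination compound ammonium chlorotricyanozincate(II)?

(NH4)2[ZnCl(CN)3]

Ligands: 1 chloro (Cl, -1), 3 cyano (CN, -1). Ligand charge sum = -4.
With Zn in oxidation state +2, the complex ion is [Zn...]^2−.
Charge balance with ammonium (+1) requires 1 complex ion per 2 ammonium.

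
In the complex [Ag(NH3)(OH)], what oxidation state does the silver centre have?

+1

No counter-ion: the bracketed complex is neutral.
Ligand charges: 1×NH3 neutral; 1×OH = -1; sum -1.
Ag + (-1) = 0 ⇒ Ag is +1.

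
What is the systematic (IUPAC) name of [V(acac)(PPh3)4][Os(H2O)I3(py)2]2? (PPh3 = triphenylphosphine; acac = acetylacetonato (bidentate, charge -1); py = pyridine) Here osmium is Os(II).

(acetylacetonato)tetrakis(triphenylphosphine)vanadium(III) aquatriiodobis(pyridine)osmate(II)

Both ions are complex: the cation is named first with the plain metal name, the anion second with the -ate form; each ion's ligands are alphabetised independently.
Os is given as +2; the anion's ligand charges sum to -3, so the complex anion is 1−.
With 2 anions per cation, the cation must be 2×1 = 2+.
Cation: ligand charges sum to -1; for the ion to be 2+, V = +3.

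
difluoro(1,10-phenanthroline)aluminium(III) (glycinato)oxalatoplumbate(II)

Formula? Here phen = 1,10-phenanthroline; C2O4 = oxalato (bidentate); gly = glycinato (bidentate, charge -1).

[AlF2(phen)][Pb(C2O4)(gly)]

Cation [Al…]: ligand charges -2, Al(III) ⇒ ion charge 1+.
Anion [Pb…]: ligand charges -3, Pb(II) ⇒ ion charge 1−.
One 1+ cation balances one 1− anion.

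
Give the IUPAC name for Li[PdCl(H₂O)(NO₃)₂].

The 1 lithium counter-ion carries a total charge of +1, so each complex ion is 1−.
Ligand charges: 1×chloro (-1 each), 1×aqua (neutral), 2×nitrato (-1 each); total -3. So Pd + (-3) = 1−, giving Pd = +2.
Ligands are named alphabetically: aqua before chloro before nitrato.
The complex ion is anionic, so palladium takes the -ate form palladate(II).

lithium aquachlorodinitratopalladate(II)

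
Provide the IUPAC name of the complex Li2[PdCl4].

The 2 lithium counter-ions carry a total charge of +2, so each complex ion is 2−.
Ligand charges: 4×chloro (-1 each); total -4. So Pd + (-4) = 2−, giving Pd = +2.
The complex ion is anionic, so palladium takes the -ate form palladate(II).

lithium tetrachloropalladate(II)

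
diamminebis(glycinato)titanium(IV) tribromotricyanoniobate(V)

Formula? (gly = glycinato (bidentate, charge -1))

Cation [Ti…]: ligand charges -2, Ti(IV) ⇒ ion charge 2+.
Anion [Nb…]: ligand charges -6, Nb(V) ⇒ ion charge 1−.

[Ti(gly)2(NH3)2][NbBr3(CN)3]2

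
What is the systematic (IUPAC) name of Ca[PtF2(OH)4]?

calcium difluorotetrahydroxoplatinate(IV)

The 1 calcium counter-ion carries a total charge of +2, so each complex ion is 2−.
Ligand charges: 4×hydroxo (-1 each), 2×fluoro (-1 each); total -6. So Pt + (-6) = 2−, giving Pt = +4.
The complex ion is anionic, so platinum takes the -ate form platinate(IV).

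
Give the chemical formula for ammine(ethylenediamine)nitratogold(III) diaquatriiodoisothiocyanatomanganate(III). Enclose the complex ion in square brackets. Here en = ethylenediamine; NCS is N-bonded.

Cation [Au…]: ligand charges -1, Au(III) ⇒ ion charge 2+.
Anion [Mn…]: ligand charges -4, Mn(III) ⇒ ion charge 1−.

[Au(en)(NH3)(NO3)][Mn(H2O)2I3(NCS)]2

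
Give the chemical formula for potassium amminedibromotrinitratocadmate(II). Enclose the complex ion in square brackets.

Ligands: 3 nitrato (NO3, -1), 2 bromo (Br, -1), 1 ammine (NH3, neutral). Ligand charge sum = -5.
With Cd in oxidation state +2, the complex ion is [Cd...]^3−.
Charge balance with potassium (+1) requires 1 complex ion per 3 potassium.

K3[CdBr2(NH3)(NO3)3]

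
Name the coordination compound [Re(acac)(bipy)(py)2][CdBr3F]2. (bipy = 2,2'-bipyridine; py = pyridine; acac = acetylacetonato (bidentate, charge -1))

Both ions are complex: the cation is named first with the plain metal name, the anion second with the -ate form; each ion's ligands are alphabetised independently.
Cadmium is always +2 in its complexes; the anion's ligand charges sum to -4, so the complex anion is 2−.
With 2 anions per cation, the cation must be 2×2 = 4+.
Cation: ligand charges sum to -1; for the ion to be 4+, Re = +5.

(acetylacetonato)(2,2'-bipyridine)bis(pyridine)rhenium(V) tribromofluorocadmate(II)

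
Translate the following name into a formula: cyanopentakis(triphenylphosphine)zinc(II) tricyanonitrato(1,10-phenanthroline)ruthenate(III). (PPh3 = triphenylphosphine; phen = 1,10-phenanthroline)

[Zn(CN)(PPh3)5][Ru(CN)3(NO3)(phen)]

Cation [Zn…]: ligand charges -1, Zn(II) ⇒ ion charge 1+.
Anion [Ru…]: ligand charges -4, Ru(III) ⇒ ion charge 1−.
One 1+ cation balances one 1− anion.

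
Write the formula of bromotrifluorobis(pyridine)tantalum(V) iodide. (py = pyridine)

Ligands: 3 fluoro (F, -1), 1 bromo (Br, -1), 2 pyridine (py, neutral). Ligand charge sum = -4.
With Ta in oxidation state +5, the complex ion is [Ta...]^1+.
Charge balance with iodide (-1) requires 1 complex ion per 1 iodide.

[TaBrF3(py)2]I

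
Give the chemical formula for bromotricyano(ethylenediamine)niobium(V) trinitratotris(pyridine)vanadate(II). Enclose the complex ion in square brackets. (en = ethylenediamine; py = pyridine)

Cation [Nb…]: ligand charges -4, Nb(V) ⇒ ion charge 1+.
Anion [V…]: ligand charges -3, V(II) ⇒ ion charge 1−.
One 1+ cation balances one 1− anion.

[NbBr(CN)3(en)][V(NO3)3(py)3]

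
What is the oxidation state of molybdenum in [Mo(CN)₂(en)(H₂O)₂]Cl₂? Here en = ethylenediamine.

+4

2 chloride outside the brackets (-1 each) → the complex ion is 2+.
Ligand charges: 2×H2O neutral; 2×CN = -2; 1×en neutral; sum -2.
Mo + (-2) = 2+ ⇒ Mo is +4.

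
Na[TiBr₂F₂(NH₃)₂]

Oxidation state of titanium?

1 sodium outside the brackets (+1 each) → the complex ion is 1−.
Ligand charges: 2×Br = -2; 2×F = -2; 2×NH3 neutral; sum -4.
Ti + (-4) = 1− ⇒ Ti is +3.

+3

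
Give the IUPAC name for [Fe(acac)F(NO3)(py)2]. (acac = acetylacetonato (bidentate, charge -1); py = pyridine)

There is no counter-ion, so the complex is neutral overall.
Ligand charges: 1×acetylacetonato (-1 each), 1×nitrato (-1 each), 1×fluoro (-1 each), 2×pyridine (neutral); total -3. So Fe + (-3) = 0, giving Fe = +3.
Ligands are named alphabetically: acetylacetonato before fluoro before nitrato before pyridine.

(acetylacetonato)fluoronitratobis(pyridine)iron(III)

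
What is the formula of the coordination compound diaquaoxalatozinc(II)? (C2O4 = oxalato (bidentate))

Ligands: 1 oxalato (C2O4, -2), 2 aqua (H2O, neutral). Ligand charge sum = -2.
With Zn in oxidation state +2, the complex ion is [Zn...].

[Zn(C2O4)(H2O)2]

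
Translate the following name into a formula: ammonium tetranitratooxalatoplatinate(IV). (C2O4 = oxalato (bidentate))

(NH4)2[Pt(C2O4)(NO3)4]

Ligands: 4 nitrato (NO3, -1), 1 oxalato (C2O4, -2). Ligand charge sum = -6.
With Pt in oxidation state +4, the complex ion is [Pt...]^2−.
Charge balance with ammonium (+1) requires 1 complex ion per 2 ammonium.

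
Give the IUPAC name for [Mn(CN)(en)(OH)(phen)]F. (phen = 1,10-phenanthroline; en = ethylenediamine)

cyano(ethylenediamine)hydroxo(1,10-phenanthroline)manganese(III) fluoride

The 1 fluoride counter-ion carries a total charge of -1, so each complex ion is 1+.
Ligand charges: 1×cyano (-1 each), 1×1,10-phenanthroline (neutral), 1×ethylenediamine (neutral), 1×hydroxo (-1 each); total -2. So Mn + (-2) = 1+, giving Mn = +3.
Ligands are named alphabetically: cyano before ethylenediamine before hydroxo before phenanthroline.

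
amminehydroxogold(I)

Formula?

[Au(NH3)(OH)]

Ligands: 1 hydroxo (OH, -1), 1 ammine (NH3, neutral). Ligand charge sum = -1.
With Au in oxidation state +1, the complex ion is [Au...].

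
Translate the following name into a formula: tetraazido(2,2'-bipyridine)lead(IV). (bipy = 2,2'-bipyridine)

Ligands: 1 2,2'-bipyridine (bipy, neutral), 4 azido (N3, -1). Ligand charge sum = -4.
With Pb in oxidation state +4, the complex ion is [Pb...].

[Pb(bipy)(N3)4]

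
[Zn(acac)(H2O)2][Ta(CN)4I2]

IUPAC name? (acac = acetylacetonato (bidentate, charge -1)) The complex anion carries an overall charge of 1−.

Both ions are complex: the cation is named first with the plain metal name, the anion second with the -ate form; each ion's ligands are alphabetised independently.
The complex anion is given as 1−; its ligand charges sum to -6, so Ta = +5.
A 1:1 salt means the cation carries the equal and opposite charge, 1+.
Cation: ligand charges sum to -1; for the ion to be 1+, Zn = +2.

(acetylacetonato)diaquazinc(II) tetracyanodiiodotantalate(V)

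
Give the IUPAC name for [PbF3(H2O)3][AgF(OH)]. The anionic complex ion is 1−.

Both ions are complex: the cation is named first with the plain metal name, the anion second with the -ate form; each ion's ligands are alphabetised independently.
The complex anion is given as 1−; its ligand charges sum to -2, so Ag = +1.
A 1:1 salt means the cation carries the equal and opposite charge, 1+.
Cation: ligand charges sum to -3; for the ion to be 1+, Pb = +4.

triaquatrifluorolead(IV) fluorohydroxoargentate(I)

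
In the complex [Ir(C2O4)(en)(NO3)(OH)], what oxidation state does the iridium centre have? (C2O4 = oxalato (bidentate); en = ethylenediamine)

No counter-ion: the bracketed complex is neutral.
Ligand charges: 1×C2O4 = -2; 1×NO3 = -1; 1×OH = -1; 1×en neutral; sum -4.
Ir + (-4) = 0 ⇒ Ir is +4.

+4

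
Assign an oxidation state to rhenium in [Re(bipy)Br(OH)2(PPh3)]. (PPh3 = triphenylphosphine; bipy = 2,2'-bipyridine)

No counter-ion: the bracketed complex is neutral.
Ligand charges: 1×Br = -1; 1×PPh3 neutral; 2×OH = -2; 1×bipy neutral; sum -3.
Re + (-3) = 0 ⇒ Re is +3.

+3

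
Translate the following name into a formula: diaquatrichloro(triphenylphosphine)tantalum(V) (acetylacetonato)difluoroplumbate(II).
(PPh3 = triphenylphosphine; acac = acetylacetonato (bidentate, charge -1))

Cation [Ta…]: ligand charges -3, Ta(V) ⇒ ion charge 2+.
Anion [Pb…]: ligand charges -3, Pb(II) ⇒ ion charge 1−.
One 2+ cation requires 2 of the 1− anion.

[TaCl3(H2O)2(PPh3)][Pb(acac)F2]2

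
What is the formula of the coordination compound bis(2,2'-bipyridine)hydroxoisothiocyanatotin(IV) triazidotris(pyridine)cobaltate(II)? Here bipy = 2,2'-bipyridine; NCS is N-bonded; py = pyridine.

Cation [Sn…]: ligand charges -2, Sn(IV) ⇒ ion charge 2+.
Anion [Co…]: ligand charges -3, Co(II) ⇒ ion charge 1−.
One 2+ cation requires 2 of the 1− anion.

[Sn(bipy)2(NCS)(OH)][Co(N3)3(py)3]2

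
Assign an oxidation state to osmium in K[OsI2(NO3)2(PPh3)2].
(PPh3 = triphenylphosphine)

1 potassium outside the brackets (+1 each) → the complex ion is 1−.
Ligand charges: 2×I = -2; 2×PPh3 neutral; 2×NO3 = -2; sum -4.
Os + (-4) = 1− ⇒ Os is +3.

+3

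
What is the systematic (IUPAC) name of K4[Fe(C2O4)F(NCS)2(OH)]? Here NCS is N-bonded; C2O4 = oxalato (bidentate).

The 4 potassium counter-ions carry a total charge of +4, so each complex ion is 4−.
Ligand charges: 1×fluoro (-1 each), 2×isothiocyanato (-1 each), 1×hydroxo (-1 each), 1×oxalato (-2 each); total -6. So Fe + (-6) = 4−, giving Fe = +2.
The complex ion is anionic, so iron takes the -ate form ferrate(II).

potassium fluorohydroxodiisothiocyanatooxalatoferrate(II)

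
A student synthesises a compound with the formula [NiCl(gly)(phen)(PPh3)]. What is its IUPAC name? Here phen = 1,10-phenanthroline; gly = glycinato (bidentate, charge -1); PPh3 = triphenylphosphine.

chloro(glycinato)(1,10-phenanthroline)(triphenylphosphine)nickel(II)

There is no counter-ion, so the complex is neutral overall.
Ligand charges: 1×1,10-phenanthroline (neutral), 1×glycinato (-1 each), 1×triphenylphosphine (neutral), 1×chloro (-1 each); total -2. So Ni + (-2) = 0, giving Ni = +2.
Ligands are named alphabetically: chloro before glycinato before phenanthroline before triphenylphosphine.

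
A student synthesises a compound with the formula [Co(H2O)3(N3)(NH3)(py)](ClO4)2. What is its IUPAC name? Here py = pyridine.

The 2 perchlorate counter-ions carry a total charge of -2, so each complex ion is 2+.
Ligand charges: 1×azido (-1 each), 3×aqua (neutral), 1×ammine (neutral), 1×pyridine (neutral); total -1. So Co + (-1) = 2+, giving Co = +3.
Ligands are named alphabetically: ammine before aqua before azido before pyridine.

amminetriaquaazido(pyridine)cobalt(III) perchlorate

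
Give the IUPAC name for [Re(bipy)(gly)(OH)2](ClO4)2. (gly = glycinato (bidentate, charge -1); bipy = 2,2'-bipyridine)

The 2 perchlorate counter-ions carry a total charge of -2, so each complex ion is 2+.
Ligand charges: 1×glycinato (-1 each), 1×2,2'-bipyridine (neutral), 2×hydroxo (-1 each); total -3. So Re + (-3) = 2+, giving Re = +5.
Ligands are named alphabetically: bipyridine before glycinato before hydroxo.

(2,2'-bipyridine)(glycinato)dihydroxorhenium(V) perchlorate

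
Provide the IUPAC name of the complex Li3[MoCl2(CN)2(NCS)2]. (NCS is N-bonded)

The 3 lithium counter-ions carry a total charge of +3, so each complex ion is 3−.
Ligand charges: 2×cyano (-1 each), 2×isothiocyanato (-1 each), 2×chloro (-1 each); total -6. So Mo + (-6) = 3−, giving Mo = +3.
Ligands are named alphabetically: chloro before cyano before isothiocyanato.
The complex ion is anionic, so molybdenum takes the -ate form molybdate(III).

lithium dichlorodicyanodiisothiocyanatomolybdate(III)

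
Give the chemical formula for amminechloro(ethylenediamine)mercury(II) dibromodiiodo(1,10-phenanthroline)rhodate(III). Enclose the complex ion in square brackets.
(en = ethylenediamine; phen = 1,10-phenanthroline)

[HgCl(en)(NH3)][RhBr2I2(phen)]

Cation [Hg…]: ligand charges -1, Hg(II) ⇒ ion charge 1+.
Anion [Rh…]: ligand charges -4, Rh(III) ⇒ ion charge 1−.
One 1+ cation balances one 1− anion.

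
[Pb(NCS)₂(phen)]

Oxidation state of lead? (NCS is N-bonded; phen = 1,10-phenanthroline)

No counter-ion: the bracketed complex is neutral.
Ligand charges: 2×NCS = -2; 1×phen neutral; sum -2.
Pb + (-2) = 0 ⇒ Pb is +2.

+2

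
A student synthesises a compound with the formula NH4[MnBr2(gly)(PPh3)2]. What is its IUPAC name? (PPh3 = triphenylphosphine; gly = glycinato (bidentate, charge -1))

ammonium dibromo(glycinato)bis(triphenylphosphine)manganate(II)

The 1 ammonium counter-ion carries a total charge of +1, so each complex ion is 1−.
Ligand charges: 2×bromo (-1 each), 2×triphenylphosphine (neutral), 1×glycinato (-1 each); total -3. So Mn + (-3) = 1−, giving Mn = +2.
The complex ion is anionic, so manganese takes the -ate form manganate(II).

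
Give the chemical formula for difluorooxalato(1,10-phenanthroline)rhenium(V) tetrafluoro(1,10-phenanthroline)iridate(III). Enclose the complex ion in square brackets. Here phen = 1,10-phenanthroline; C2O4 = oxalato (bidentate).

Cation [Re…]: ligand charges -4, Re(V) ⇒ ion charge 1+.
Anion [Ir…]: ligand charges -4, Ir(III) ⇒ ion charge 1−.
One 1+ cation balances one 1− anion.

[Re(C2O4)F2(phen)][IrF4(phen)]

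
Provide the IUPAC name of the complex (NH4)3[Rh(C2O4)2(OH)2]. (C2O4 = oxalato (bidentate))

ammonium dihydroxodioxalatorhodate(III)

The 3 ammonium counter-ions carry a total charge of +3, so each complex ion is 3−.
Ligand charges: 2×hydroxo (-1 each), 2×oxalato (-2 each); total -6. So Rh + (-6) = 3−, giving Rh = +3.
The complex ion is anionic, so rhodium takes the -ate form rhodate(III).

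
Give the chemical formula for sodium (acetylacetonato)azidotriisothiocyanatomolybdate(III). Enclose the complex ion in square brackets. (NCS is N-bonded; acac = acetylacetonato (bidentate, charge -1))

Ligands: 3 isothiocyanato (NCS, -1), 1 acetylacetonato (acac, -1), 1 azido (N3, -1). Ligand charge sum = -5.
With Mo in oxidation state +3, the complex ion is [Mo...]^2−.
Charge balance with sodium (+1) requires 1 complex ion per 2 sodium.

Na2[Mo(acac)(N3)(NCS)3]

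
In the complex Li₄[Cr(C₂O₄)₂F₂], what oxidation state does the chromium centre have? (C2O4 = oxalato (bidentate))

+2

4 lithium outside the brackets (+1 each) → the complex ion is 4−.
Ligand charges: 2×C2O4 = -4; 2×F = -2; sum -6.
Cr + (-6) = 4− ⇒ Cr is +2.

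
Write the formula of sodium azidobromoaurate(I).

Na[AuBr(N3)]

Ligands: 1 azido (N3, -1), 1 bromo (Br, -1). Ligand charge sum = -2.
Charge balance with sodium (+1) requires 1 complex ion per 1 sodium.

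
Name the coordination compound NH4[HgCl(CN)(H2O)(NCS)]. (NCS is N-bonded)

The 1 ammonium counter-ion carries a total charge of +1, so each complex ion is 1−.
Ligand charges: 1×aqua (neutral), 1×chloro (-1 each), 1×isothiocyanato (-1 each), 1×cyano (-1 each); total -3. So Hg + (-3) = 1−, giving Hg = +2.
Ligands are named alphabetically: aqua before chloro before cyano before isothiocyanato.
The complex ion is anionic, so mercury takes the -ate form mercurate(II).

ammonium aquachlorocyanoisothiocyanatomercurate(II)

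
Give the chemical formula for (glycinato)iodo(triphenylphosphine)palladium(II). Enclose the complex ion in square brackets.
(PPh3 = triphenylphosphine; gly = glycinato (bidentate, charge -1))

[Pd(gly)I(PPh3)]

Ligands: 1 triphenylphosphine (PPh3, neutral), 1 iodo (I, -1), 1 glycinato (gly, -1). Ligand charge sum = -2.
With Pd in oxidation state +2, the complex ion is [Pd...].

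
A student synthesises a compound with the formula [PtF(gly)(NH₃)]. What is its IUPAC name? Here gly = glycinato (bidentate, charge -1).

There is no counter-ion, so the complex is neutral overall.
Ligand charges: 1×fluoro (-1 each), 1×ammine (neutral), 1×glycinato (-1 each); total -2. So Pt + (-2) = 0, giving Pt = +2.
Ligands are named alphabetically: ammine before fluoro before glycinato.

amminefluoro(glycinato)platinum(II)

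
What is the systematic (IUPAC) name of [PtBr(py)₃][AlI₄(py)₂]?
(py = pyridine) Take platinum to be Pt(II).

bromotris(pyridine)platinum(II) tetraiodobis(pyridine)aluminate(III)

Pt is given as +2; the cation's ligand charges sum to -1, so the complex cation is 1+.
A 1:1 salt means the anion carries the equal and opposite charge, 1−.
Anion: ligand charges sum to -4; for the ion to be 1−, Al = +3.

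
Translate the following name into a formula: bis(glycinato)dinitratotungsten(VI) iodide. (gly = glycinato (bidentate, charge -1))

Ligands: 2 nitrato (NO3, -1), 2 glycinato (gly, -1). Ligand charge sum = -4.
With W in oxidation state +6, the complex ion is [W...]^2+.
Charge balance with iodide (-1) requires 1 complex ion per 2 iodide.

[W(gly)2(NO3)2]I2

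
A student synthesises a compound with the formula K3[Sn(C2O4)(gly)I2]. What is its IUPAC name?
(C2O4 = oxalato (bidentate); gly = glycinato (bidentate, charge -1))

The 3 potassium counter-ions carry a total charge of +3, so each complex ion is 3−.
Ligand charges: 1×oxalato (-2 each), 2×iodo (-1 each), 1×glycinato (-1 each); total -5. So Sn + (-5) = 3−, giving Sn = +2.
Ligands are named alphabetically: glycinato before iodo before oxalato.
The complex ion is anionic, so tin takes the -ate form stannate(II).

potassium (glycinato)diiodooxalatostannate(II)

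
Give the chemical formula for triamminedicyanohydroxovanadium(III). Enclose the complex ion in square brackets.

Ligands: 2 cyano (CN, -1), 1 hydroxo (OH, -1), 3 ammine (NH3, neutral). Ligand charge sum = -3.
With V in oxidation state +3, the complex ion is [V...].

[V(CN)2(NH3)3(OH)]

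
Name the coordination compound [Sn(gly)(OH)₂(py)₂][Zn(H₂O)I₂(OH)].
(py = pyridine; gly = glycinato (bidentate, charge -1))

(glycinato)dihydroxobis(pyridine)tin(IV) aquahydroxodiiodozincate(II)

Zinc is always +2 in its complexes; the anion's ligand charges sum to -3, so the complex anion is 1−.
A 1:1 salt means the cation carries the equal and opposite charge, 1+.
Cation: ligand charges sum to -3; for the ion to be 1+, Sn = +4.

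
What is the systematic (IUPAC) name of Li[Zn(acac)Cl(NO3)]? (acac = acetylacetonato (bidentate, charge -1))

The 1 lithium counter-ion carries a total charge of +1, so each complex ion is 1−.
Ligand charges: 1×nitrato (-1 each), 1×acetylacetonato (-1 each), 1×chloro (-1 each); total -3. So Zn + (-3) = 1−, giving Zn = +2.
Ligands are named alphabetically: acetylacetonato before chloro before nitrato.
The complex ion is anionic, so zinc takes the -ate form zincate(II).

lithium (acetylacetonato)chloronitratozincate(II)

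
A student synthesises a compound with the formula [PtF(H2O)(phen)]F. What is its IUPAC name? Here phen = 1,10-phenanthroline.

aquafluoro(1,10-phenanthroline)platinum(II) fluoride

The 1 fluoride counter-ion carries a total charge of -1, so each complex ion is 1+.
Ligand charges: 1×aqua (neutral), 1×1,10-phenanthroline (neutral), 1×fluoro (-1 each); total -1. So Pt + (-1) = 1+, giving Pt = +2.
Ligands are named alphabetically: aqua before fluoro before phenanthroline.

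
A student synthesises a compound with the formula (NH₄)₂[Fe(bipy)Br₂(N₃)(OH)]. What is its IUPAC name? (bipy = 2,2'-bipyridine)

The 2 ammonium counter-ions carry a total charge of +2, so each complex ion is 2−.
Ligand charges: 1×azido (-1 each), 2×bromo (-1 each), 1×hydroxo (-1 each), 1×2,2'-bipyridine (neutral); total -4. So Fe + (-4) = 2−, giving Fe = +2.
The complex ion is anionic, so iron takes the -ate form ferrate(II).

ammonium azido(2,2'-bipyridine)dibromohydroxoferrate(II)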